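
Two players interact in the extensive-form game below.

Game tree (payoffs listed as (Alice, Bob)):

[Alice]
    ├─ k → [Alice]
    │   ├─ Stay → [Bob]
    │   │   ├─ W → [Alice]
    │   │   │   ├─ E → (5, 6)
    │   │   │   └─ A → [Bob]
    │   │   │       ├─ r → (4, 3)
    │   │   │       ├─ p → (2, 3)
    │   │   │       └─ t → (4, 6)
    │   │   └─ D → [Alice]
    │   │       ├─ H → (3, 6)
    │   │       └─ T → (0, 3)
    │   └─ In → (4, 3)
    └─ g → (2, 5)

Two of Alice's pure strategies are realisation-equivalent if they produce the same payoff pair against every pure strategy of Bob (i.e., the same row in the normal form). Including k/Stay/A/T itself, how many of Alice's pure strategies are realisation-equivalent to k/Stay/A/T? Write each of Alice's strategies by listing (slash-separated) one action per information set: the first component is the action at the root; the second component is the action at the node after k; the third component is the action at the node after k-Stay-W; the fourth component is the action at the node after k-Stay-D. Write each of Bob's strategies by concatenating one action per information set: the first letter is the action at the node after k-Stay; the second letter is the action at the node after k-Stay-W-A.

1

Row for k/Stay/A/T (columns Wr, Wp, Wt, Dr, Dp, Dt): (4,3) (2,3) (4,6) (0,3) (0,3) (0,3).
Every one of Alice's information sets is on the play path for some reply by Bob when Alice follows k/Stay/A/T.
Changing the action at any of them therefore changes at least one column, so only k/Stay/A/T itself gives this row.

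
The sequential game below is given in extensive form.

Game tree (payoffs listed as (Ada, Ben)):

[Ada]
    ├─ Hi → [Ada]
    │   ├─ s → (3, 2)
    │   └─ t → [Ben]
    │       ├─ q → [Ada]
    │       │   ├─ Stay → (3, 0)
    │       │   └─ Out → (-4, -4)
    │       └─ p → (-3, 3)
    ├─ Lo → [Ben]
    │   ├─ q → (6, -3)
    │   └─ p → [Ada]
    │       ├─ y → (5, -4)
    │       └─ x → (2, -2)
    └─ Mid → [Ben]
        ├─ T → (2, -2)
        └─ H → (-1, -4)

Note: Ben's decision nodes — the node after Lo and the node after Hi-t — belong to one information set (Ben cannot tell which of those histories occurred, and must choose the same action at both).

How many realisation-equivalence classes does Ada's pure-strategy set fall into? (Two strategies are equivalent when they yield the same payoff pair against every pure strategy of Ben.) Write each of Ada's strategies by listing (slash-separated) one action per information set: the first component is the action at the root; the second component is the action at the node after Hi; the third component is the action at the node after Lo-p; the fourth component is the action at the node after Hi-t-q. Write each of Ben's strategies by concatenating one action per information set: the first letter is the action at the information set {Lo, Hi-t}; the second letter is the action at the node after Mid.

6

Ada has 24 pure strategies: Hi/s/y/Stay, Hi/s/y/Out, Hi/s/x/Stay, Hi/s/x/Out, Hi/t/y/Stay, Hi/t/y/Out, Hi/t/x/Stay, Hi/t/x/Out, Lo/s/y/Stay, Lo/s/y/Out, Lo/s/x/Stay, Lo/s/x/Out, Lo/t/y/Stay, Lo/t/y/Out, Lo/t/x/Stay, Lo/t/x/Out, Mid/s/y/Stay, Mid/s/y/Out, Mid/s/x/Stay, Mid/s/x/Out, Mid/t/y/Stay, Mid/t/y/Out, Mid/t/x/Stay, Mid/t/x/Out. Columns: qT, qH, pT, pH.
{Hi/s/y/Stay, Hi/s/y/Out, Hi/s/x/Stay, Hi/s/x/Out} → row (3,2) (3,2) (3,2) (3,2)
{Hi/t/y/Stay, Hi/t/x/Stay} → row (3,0) (3,0) (-3,3) (-3,3)
{Hi/t/y/Out, Hi/t/x/Out} → row (-4,-4) (-4,-4) (-3,3) (-3,3)
{Lo/s/y/Stay, Lo/s/y/Out, Lo/t/y/Stay, Lo/t/y/Out} → row (6,-3) (6,-3) (5,-4) (5,-4)
{Lo/s/x/Stay, Lo/s/x/Out, Lo/t/x/Stay, Lo/t/x/Out} → row (6,-3) (6,-3) (2,-2) (2,-2)
{Mid/s/y/Stay, Mid/s/y/Out, Mid/s/x/Stay, Mid/s/x/Out, Mid/t/y/Stay, Mid/t/y/Out, Mid/t/x/Stay, Mid/t/x/Out} → row (2,-2) (-1,-4) (2,-2) (-1,-4)
That's 6 distinct rows out of 24 strategies.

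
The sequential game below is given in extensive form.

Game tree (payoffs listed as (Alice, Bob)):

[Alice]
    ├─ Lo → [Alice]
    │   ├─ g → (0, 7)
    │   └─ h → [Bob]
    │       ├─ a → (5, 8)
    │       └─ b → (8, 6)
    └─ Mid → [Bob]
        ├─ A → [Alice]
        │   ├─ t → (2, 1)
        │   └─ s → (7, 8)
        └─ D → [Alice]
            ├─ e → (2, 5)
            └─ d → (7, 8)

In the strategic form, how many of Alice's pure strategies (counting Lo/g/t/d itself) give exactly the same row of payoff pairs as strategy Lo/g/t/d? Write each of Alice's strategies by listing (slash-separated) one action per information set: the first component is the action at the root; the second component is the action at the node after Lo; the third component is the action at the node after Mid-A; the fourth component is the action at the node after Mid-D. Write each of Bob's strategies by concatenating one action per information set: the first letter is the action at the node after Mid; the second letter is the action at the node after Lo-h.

4

Row for Lo/g/t/d (columns Aa, Ab, Da, Db): (0,7) (0,7) (0,7) (0,7).
Under Lo/g/t/d, Alice's choice at the node after Mid-A and at the node after Mid-D can never be reached regardless of what Bob does, so varying those choices leaves every outcome unchanged.
Holding the reachable choices fixed and varying the unreachable ones freely already gives 2 × 2 = 4 equivalent strategies.
No other strategy reproduces this row, so those 4 are the full class: Lo/g/t/e, Lo/g/t/d, Lo/g/s/e, Lo/g/s/d.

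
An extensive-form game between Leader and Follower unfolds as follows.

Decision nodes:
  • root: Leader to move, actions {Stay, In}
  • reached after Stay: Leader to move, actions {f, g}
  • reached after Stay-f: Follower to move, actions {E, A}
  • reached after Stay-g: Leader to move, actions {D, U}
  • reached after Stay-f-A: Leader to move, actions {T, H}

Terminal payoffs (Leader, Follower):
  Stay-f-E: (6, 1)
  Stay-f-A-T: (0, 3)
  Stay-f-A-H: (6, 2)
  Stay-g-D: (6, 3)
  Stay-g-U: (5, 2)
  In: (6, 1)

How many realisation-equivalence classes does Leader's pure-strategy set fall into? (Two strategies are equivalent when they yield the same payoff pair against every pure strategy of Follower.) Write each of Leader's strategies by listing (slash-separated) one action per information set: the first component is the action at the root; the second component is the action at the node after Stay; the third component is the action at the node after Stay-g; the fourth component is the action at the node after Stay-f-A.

5

Leader has 16 pure strategies: Stay/f/D/T, Stay/f/D/H, Stay/f/U/T, Stay/f/U/H, Stay/g/D/T, Stay/g/D/H, Stay/g/U/T, Stay/g/U/H, In/f/D/T, In/f/D/H, In/f/U/T, In/f/U/H, In/g/D/T, In/g/D/H, In/g/U/T, In/g/U/H. Columns: E, A.
{Stay/f/D/T, Stay/f/U/T} → row (6,1) (0,3)
{Stay/f/D/H, Stay/f/U/H} → row (6,1) (6,2)
{Stay/g/D/T, Stay/g/D/H} → row (6,3) (6,3)
{Stay/g/U/T, Stay/g/U/H} → row (5,2) (5,2)
{In/f/D/T, In/f/D/H, In/f/U/T, In/f/U/H, In/g/D/T, In/g/D/H, In/g/U/T, In/g/U/H} → row (6,1) (6,1)
That's 5 distinct rows out of 16 strategies.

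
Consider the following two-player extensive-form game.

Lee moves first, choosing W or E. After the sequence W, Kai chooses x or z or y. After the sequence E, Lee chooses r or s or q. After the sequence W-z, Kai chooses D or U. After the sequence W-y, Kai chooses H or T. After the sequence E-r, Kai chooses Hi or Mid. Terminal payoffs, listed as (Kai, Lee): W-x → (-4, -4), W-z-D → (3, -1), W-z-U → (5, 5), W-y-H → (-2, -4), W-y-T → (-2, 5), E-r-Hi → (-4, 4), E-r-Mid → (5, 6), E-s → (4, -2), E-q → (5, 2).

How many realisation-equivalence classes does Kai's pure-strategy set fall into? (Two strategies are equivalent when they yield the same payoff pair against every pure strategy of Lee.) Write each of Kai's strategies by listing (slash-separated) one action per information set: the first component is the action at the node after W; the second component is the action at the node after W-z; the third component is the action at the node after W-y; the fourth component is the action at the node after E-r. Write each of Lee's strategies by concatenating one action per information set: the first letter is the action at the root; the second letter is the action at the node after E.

Kai has 24 pure strategies: x/D/H/Hi, x/D/H/Mid, x/D/T/Hi, x/D/T/Mid, x/U/H/Hi, x/U/H/Mid, x/U/T/Hi, x/U/T/Mid, z/D/H/Hi, z/D/H/Mid, z/D/T/Hi, z/D/T/Mid, z/U/H/Hi, z/U/H/Mid, z/U/T/Hi, z/U/T/Mid, y/D/H/Hi, y/D/H/Mid, y/D/T/Hi, y/D/T/Mid, y/U/H/Hi, y/U/H/Mid, y/U/T/Hi, y/U/T/Mid. Columns: Wr, Ws, Wq, Er, Es, Eq.
{x/D/H/Hi, x/D/T/Hi, x/U/H/Hi, x/U/T/Hi} → row (-4,-4) (-4,-4) (-4,-4) (-4,4) (4,-2) (5,2)
{x/D/H/Mid, x/D/T/Mid, x/U/H/Mid, x/U/T/Mid} → row (-4,-4) (-4,-4) (-4,-4) (5,6) (4,-2) (5,2)
{z/D/H/Hi, z/D/T/Hi} → row (3,-1) (3,-1) (3,-1) (-4,4) (4,-2) (5,2)
{z/D/H/Mid, z/D/T/Mid} → row (3,-1) (3,-1) (3,-1) (5,6) (4,-2) (5,2)
{z/U/H/Hi, z/U/T/Hi} → row (5,5) (5,5) (5,5) (-4,4) (4,-2) (5,2)
{z/U/H/Mid, z/U/T/Mid} → row (5,5) (5,5) (5,5) (5,6) (4,-2) (5,2)
{y/D/H/Hi, y/U/H/Hi} → row (-2,-4) (-2,-4) (-2,-4) (-4,4) (4,-2) (5,2)
{y/D/H/Mid, y/U/H/Mid} → row (-2,-4) (-2,-4) (-2,-4) (5,6) (4,-2) (5,2)
{y/D/T/Hi, y/U/T/Hi} → row (-2,5) (-2,5) (-2,5) (-4,4) (4,-2) (5,2)
{y/D/T/Mid, y/U/T/Mid} → row (-2,5) (-2,5) (-2,5) (5,6) (4,-2) (5,2)
That's 10 distinct rows out of 24 strategies.

10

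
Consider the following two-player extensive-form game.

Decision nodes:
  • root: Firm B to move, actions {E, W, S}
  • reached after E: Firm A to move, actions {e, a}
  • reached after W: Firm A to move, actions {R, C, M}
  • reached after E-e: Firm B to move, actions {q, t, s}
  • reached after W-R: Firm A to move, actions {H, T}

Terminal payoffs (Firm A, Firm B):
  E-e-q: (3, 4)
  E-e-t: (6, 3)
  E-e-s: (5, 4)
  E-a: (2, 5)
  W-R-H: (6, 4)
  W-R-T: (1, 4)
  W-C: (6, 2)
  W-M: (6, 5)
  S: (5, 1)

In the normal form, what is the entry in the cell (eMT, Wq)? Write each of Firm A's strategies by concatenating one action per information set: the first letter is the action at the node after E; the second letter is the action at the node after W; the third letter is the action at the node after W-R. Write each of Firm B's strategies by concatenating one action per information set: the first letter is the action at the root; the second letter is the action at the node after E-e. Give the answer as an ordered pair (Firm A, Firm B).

(6, 5)

Trace the play path from the root:
  Firm B plays W
  Firm A plays M at [W]
→ terminal payoff (6, 5).
(Firm A's choice at the node after E is never reached on this path, so it doesn't affect the outcome.)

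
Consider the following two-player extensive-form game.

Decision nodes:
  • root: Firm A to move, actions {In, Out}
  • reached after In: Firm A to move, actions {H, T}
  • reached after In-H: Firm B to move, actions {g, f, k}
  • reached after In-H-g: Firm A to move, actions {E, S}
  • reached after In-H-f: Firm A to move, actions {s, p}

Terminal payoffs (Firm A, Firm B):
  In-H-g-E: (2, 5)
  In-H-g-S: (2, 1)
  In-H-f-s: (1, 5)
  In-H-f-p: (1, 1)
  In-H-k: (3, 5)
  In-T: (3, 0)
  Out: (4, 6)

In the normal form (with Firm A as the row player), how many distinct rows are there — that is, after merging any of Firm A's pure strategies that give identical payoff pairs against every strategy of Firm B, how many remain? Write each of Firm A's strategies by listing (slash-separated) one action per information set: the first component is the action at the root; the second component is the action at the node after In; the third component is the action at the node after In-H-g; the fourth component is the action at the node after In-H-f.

6

Firm A has 16 pure strategies: In/H/E/s, In/H/E/p, In/H/S/s, In/H/S/p, In/T/E/s, In/T/E/p, In/T/S/s, In/T/S/p, Out/H/E/s, Out/H/E/p, Out/H/S/s, Out/H/S/p, Out/T/E/s, Out/T/E/p, Out/T/S/s, Out/T/S/p. Columns: g, f, k.
{In/H/E/s} → row (2,5) (1,5) (3,5)
{In/H/E/p} → row (2,5) (1,1) (3,5)
{In/H/S/s} → row (2,1) (1,5) (3,5)
{In/H/S/p} → row (2,1) (1,1) (3,5)
{In/T/E/s, In/T/E/p, In/T/S/s, In/T/S/p} → row (3,0) (3,0) (3,0)
{Out/H/E/s, Out/H/E/p, Out/H/S/s, Out/H/S/p, Out/T/E/s, Out/T/E/p, Out/T/S/s, Out/T/S/p} → row (4,6) (4,6) (4,6)
That's 6 distinct rows out of 16 strategies.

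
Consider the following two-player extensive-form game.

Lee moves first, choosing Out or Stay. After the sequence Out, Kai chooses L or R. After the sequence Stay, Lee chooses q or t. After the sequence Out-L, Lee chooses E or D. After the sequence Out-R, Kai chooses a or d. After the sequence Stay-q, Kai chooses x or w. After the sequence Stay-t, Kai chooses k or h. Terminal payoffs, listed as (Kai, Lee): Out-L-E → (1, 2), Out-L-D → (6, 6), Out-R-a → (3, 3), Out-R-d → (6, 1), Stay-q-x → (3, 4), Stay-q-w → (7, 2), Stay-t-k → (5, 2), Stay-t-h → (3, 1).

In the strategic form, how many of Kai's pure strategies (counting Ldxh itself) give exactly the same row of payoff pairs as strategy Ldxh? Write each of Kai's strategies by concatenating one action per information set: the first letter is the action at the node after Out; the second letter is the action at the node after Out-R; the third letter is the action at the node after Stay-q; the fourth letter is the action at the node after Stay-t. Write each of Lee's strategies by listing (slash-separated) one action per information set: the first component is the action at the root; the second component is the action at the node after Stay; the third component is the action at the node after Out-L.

Row for Ldxh (columns Out/q/E, Out/q/D, Out/t/E, Out/t/D, Stay/q/E, Stay/q/D, Stay/t/E, Stay/t/D): (1,2) (6,6) (1,2) (6,6) (3,4) (3,4) (3,1) (3,1).
Under Ldxh, Kai's choice at the node after Out-R can never be reached regardless of what Lee does, so varying those choices leaves every outcome unchanged.
Holding the reachable choices fixed and varying the unreachable one freely already gives 2 equivalent strategies.
No other strategy reproduces this row, so those 2 are the full class: Laxh, Ldxh.

2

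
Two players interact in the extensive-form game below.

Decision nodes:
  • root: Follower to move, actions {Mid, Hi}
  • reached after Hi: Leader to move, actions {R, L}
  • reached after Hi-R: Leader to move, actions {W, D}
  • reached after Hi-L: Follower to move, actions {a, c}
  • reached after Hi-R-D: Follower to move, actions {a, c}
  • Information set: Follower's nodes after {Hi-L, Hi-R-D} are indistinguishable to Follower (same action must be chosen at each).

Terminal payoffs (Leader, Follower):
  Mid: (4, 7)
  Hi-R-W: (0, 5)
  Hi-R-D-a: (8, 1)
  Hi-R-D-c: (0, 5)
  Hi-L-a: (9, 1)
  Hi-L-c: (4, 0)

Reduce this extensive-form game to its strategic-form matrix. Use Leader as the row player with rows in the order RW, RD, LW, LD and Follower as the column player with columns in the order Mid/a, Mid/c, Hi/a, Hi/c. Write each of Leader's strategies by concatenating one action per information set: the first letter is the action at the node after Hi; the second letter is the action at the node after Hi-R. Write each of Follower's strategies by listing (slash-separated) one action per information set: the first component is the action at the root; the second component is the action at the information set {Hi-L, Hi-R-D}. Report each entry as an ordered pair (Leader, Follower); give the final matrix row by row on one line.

Row RW: Mid/a→(4,7), Mid/c→(4,7), Hi/a→(0,5), Hi/c→(0,5)
Row RD: Mid/a→(4,7), Mid/c→(4,7), Hi/a→(8,1), Hi/c→(0,5)
Row LW: Mid/a→(4,7), Mid/c→(4,7), Hi/a→(9,1), Hi/c→(4,0)
Row LD: Mid/a→(4,7), Mid/c→(4,7), Hi/a→(9,1), Hi/c→(4,0)

RW: (4,7) (4,7) (0,5) (0,5) | RD: (4,7) (4,7) (8,1) (0,5) | LW: (4,7) (4,7) (9,1) (4,0) | LD: (4,7) (4,7) (9,1) (4,0)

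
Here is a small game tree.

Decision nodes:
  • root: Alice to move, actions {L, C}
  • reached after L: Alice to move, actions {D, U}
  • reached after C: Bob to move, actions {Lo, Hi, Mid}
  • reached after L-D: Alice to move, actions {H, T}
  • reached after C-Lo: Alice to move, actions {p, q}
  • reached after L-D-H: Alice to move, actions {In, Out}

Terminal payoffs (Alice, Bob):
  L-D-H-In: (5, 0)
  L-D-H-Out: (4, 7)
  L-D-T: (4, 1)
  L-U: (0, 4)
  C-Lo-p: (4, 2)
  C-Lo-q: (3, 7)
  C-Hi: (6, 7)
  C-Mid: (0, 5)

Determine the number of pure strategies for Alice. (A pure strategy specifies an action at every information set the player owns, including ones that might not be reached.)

Alice owns the root with actions {L, C} — two choices.
Alice owns the node after L with actions {D, U} — two choices.
Alice owns the node after L-D with actions {H, T} — two choices.
Alice owns the node after C-Lo with actions {p, q} — two choices.
Alice owns the node after L-D-H with actions {In, Out} — two choices.
A pure strategy fixes one action at each information set independently, so the count is the product 2 × 2 × 2 × 2 × 2 = 32.

32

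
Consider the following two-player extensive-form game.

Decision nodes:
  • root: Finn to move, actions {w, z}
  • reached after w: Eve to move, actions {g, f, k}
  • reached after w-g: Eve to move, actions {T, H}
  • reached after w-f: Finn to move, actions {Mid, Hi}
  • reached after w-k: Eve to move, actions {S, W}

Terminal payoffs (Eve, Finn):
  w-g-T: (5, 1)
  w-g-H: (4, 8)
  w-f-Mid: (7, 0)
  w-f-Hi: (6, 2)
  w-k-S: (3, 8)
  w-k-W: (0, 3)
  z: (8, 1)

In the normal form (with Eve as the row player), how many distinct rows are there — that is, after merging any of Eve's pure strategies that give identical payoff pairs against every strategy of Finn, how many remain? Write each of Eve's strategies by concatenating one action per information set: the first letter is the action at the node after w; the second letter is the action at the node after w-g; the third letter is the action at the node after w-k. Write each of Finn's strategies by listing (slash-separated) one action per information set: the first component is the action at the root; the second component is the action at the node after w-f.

5

Eve has 12 pure strategies: gTS, gTW, gHS, gHW, fTS, fTW, fHS, fHW, kTS, kTW, kHS, kHW. Columns: w/Mid, w/Hi, z/Mid, z/Hi.
{gTS, gTW} → row (5,1) (5,1) (8,1) (8,1)
{gHS, gHW} → row (4,8) (4,8) (8,1) (8,1)
{fTS, fTW, fHS, fHW} → row (7,0) (6,2) (8,1) (8,1)
{kTS, kHS} → row (3,8) (3,8) (8,1) (8,1)
{kTW, kHW} → row (0,3) (0,3) (8,1) (8,1)
That's 5 distinct rows out of 12 strategies.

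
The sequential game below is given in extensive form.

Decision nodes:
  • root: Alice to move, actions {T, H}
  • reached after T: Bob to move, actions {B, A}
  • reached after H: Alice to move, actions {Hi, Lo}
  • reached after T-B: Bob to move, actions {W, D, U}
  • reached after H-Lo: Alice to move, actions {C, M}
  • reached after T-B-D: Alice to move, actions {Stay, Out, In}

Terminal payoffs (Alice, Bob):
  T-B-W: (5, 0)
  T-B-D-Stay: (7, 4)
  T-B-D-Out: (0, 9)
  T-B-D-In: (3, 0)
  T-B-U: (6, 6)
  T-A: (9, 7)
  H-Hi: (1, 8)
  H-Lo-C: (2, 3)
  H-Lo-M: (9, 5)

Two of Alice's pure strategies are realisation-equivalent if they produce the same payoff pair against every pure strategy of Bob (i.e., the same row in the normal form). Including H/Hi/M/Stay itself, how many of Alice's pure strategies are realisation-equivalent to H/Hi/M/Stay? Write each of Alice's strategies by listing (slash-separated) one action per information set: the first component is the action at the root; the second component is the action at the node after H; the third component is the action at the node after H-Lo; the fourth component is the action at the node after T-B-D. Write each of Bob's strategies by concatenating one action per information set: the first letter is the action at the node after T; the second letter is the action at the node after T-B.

6

Row for H/Hi/M/Stay (columns BW, BD, BU, AW, AD, AU): (1,8) (1,8) (1,8) (1,8) (1,8) (1,8).
Under H/Hi/M/Stay, Alice's choice at the node after H-Lo and at the node after T-B-D can never be reached regardless of what Bob does, so varying those choices leaves every outcome unchanged.
Holding the reachable choices fixed and varying the unreachable ones freely already gives 2 × 3 = 6 equivalent strategies.
No other strategy reproduces this row, so those 6 are the full class: H/Hi/C/Stay, H/Hi/C/Out, H/Hi/C/In, H/Hi/M/Stay, H/Hi/M/Out, H/Hi/M/In.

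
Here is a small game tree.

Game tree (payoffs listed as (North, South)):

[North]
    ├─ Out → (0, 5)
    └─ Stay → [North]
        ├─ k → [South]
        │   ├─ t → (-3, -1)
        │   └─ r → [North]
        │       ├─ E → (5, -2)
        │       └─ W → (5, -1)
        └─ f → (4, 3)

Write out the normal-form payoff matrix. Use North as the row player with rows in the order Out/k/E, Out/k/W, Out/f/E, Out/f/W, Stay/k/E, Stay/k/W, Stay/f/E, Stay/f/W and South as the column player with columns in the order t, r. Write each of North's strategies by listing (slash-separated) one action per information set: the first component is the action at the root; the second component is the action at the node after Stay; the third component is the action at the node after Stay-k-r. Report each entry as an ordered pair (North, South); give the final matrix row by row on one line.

Out/k/E: (0,5) (0,5) | Out/k/W: (0,5) (0,5) | Out/f/E: (0,5) (0,5) | Out/f/W: (0,5) (0,5) | Stay/k/E: (-3,-1) (5,-2) | Stay/k/W: (-3,-1) (5,-1) | Stay/f/E: (4,3) (4,3) | Stay/f/W: (4,3) (4,3)

Row Out/k/E: t→(0,5), r→(0,5)
Row Out/k/W: t→(0,5), r→(0,5)
Row Out/f/E: t→(0,5), r→(0,5)
Row Out/f/W: t→(0,5), r→(0,5)
Row Stay/k/E: t→(-3,-1), r→(5,-2)
Row Stay/k/W: t→(-3,-1), r→(5,-1)
Row Stay/f/E: t→(4,3), r→(4,3)
Row Stay/f/W: t→(4,3), r→(4,3)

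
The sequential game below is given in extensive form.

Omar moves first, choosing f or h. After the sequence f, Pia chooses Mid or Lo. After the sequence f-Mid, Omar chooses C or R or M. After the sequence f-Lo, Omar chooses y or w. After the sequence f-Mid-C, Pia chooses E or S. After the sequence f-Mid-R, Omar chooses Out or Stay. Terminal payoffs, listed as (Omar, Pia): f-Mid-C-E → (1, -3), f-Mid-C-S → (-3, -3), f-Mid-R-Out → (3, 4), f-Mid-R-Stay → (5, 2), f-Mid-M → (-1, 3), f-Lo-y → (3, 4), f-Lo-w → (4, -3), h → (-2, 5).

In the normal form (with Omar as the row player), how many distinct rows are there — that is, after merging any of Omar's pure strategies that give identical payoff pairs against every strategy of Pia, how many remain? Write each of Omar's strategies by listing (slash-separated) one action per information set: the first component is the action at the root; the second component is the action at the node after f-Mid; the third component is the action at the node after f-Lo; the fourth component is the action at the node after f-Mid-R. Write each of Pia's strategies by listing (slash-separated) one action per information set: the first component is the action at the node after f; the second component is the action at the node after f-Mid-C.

Omar has 24 pure strategies: f/C/y/Out, f/C/y/Stay, f/C/w/Out, f/C/w/Stay, f/R/y/Out, f/R/y/Stay, f/R/w/Out, f/R/w/Stay, f/M/y/Out, f/M/y/Stay, f/M/w/Out, f/M/w/Stay, h/C/y/Out, h/C/y/Stay, h/C/w/Out, h/C/w/Stay, h/R/y/Out, h/R/y/Stay, h/R/w/Out, h/R/w/Stay, h/M/y/Out, h/M/y/Stay, h/M/w/Out, h/M/w/Stay. Columns: Mid/E, Mid/S, Lo/E, Lo/S.
{f/C/y/Out, f/C/y/Stay} → row (1,-3) (-3,-3) (3,4) (3,4)
{f/C/w/Out, f/C/w/Stay} → row (1,-3) (-3,-3) (4,-3) (4,-3)
{f/R/y/Out} → row (3,4) (3,4) (3,4) (3,4)
{f/R/y/Stay} → row (5,2) (5,2) (3,4) (3,4)
{f/R/w/Out} → row (3,4) (3,4) (4,-3) (4,-3)
{f/R/w/Stay} → row (5,2) (5,2) (4,-3) (4,-3)
{f/M/y/Out, f/M/y/Stay} → row (-1,3) (-1,3) (3,4) (3,4)
{f/M/w/Out, f/M/w/Stay} → row (-1,3) (-1,3) (4,-3) (4,-3)
{h/C/y/Out, h/C/y/Stay, h/C/w/Out, h/C/w/Stay, h/R/y/Out, h/R/y/Stay, h/R/w/Out, h/R/w/Stay, h/M/y/Out, h/M/y/Stay, h/M/w/Out, h/M/w/Stay} → row (-2,5) (-2,5) (-2,5) (-2,5)
That's 9 distinct rows out of 24 strategies.

9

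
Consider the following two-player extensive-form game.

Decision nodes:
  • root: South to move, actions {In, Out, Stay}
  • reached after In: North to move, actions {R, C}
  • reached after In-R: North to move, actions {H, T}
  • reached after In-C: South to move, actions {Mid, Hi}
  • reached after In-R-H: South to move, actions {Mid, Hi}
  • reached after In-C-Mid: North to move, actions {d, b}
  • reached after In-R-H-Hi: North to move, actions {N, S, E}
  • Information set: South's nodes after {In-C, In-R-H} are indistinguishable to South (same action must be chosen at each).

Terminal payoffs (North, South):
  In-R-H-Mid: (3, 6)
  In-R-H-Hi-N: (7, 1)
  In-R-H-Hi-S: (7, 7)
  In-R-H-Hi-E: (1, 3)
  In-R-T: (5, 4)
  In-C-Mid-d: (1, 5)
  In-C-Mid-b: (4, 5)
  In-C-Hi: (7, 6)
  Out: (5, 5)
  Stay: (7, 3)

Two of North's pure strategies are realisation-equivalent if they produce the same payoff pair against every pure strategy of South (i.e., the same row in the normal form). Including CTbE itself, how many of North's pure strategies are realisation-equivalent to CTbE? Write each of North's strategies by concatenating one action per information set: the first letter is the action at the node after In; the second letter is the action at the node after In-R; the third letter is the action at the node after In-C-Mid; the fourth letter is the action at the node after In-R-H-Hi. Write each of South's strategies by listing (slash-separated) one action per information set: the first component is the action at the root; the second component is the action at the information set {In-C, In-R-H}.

6

Row for CTbE (columns In/Mid, In/Hi, Out/Mid, Out/Hi, Stay/Mid, Stay/Hi): (4,5) (7,6) (5,5) (5,5) (7,3) (7,3).
Under CTbE, North's choice at the node after In-R and at the node after In-R-H-Hi can never be reached regardless of what South does, so varying those choices leaves every outcome unchanged.
Holding the reachable choices fixed and varying the unreachable ones freely already gives 2 × 3 = 6 equivalent strategies.
No other strategy reproduces this row, so those 6 are the full class: CHbN, CHbS, CHbE, CTbN, CTbS, CTbE.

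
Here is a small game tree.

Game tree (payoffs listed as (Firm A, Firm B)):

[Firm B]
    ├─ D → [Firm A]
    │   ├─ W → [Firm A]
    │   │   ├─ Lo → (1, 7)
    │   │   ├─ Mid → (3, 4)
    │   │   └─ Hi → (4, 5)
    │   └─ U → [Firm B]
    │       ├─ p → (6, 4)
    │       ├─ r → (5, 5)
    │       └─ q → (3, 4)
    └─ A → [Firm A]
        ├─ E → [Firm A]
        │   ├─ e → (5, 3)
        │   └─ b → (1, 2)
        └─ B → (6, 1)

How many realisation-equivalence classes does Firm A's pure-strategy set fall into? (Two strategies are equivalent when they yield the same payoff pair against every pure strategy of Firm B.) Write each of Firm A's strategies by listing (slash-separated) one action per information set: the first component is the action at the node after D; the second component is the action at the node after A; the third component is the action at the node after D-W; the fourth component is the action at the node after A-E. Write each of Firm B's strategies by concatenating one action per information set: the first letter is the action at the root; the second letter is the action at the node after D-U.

Firm A has 24 pure strategies: W/E/Lo/e, W/E/Lo/b, W/E/Mid/e, W/E/Mid/b, W/E/Hi/e, W/E/Hi/b, W/B/Lo/e, W/B/Lo/b, W/B/Mid/e, W/B/Mid/b, W/B/Hi/e, W/B/Hi/b, U/E/Lo/e, U/E/Lo/b, U/E/Mid/e, U/E/Mid/b, U/E/Hi/e, U/E/Hi/b, U/B/Lo/e, U/B/Lo/b, U/B/Mid/e, U/B/Mid/b, U/B/Hi/e, U/B/Hi/b. Columns: Dp, Dr, Dq, Ap, Ar, Aq.
{W/E/Lo/e} → row (1,7) (1,7) (1,7) (5,3) (5,3) (5,3)
{W/E/Lo/b} → row (1,7) (1,7) (1,7) (1,2) (1,2) (1,2)
{W/E/Mid/e} → row (3,4) (3,4) (3,4) (5,3) (5,3) (5,3)
{W/E/Mid/b} → row (3,4) (3,4) (3,4) (1,2) (1,2) (1,2)
{W/E/Hi/e} → row (4,5) (4,5) (4,5) (5,3) (5,3) (5,3)
{W/E/Hi/b} → row (4,5) (4,5) (4,5) (1,2) (1,2) (1,2)
{W/B/Lo/e, W/B/Lo/b} → row (1,7) (1,7) (1,7) (6,1) (6,1) (6,1)
{W/B/Mid/e, W/B/Mid/b} → row (3,4) (3,4) (3,4) (6,1) (6,1) (6,1)
{W/B/Hi/e, W/B/Hi/b} → row (4,5) (4,5) (4,5) (6,1) (6,1) (6,1)
{U/E/Lo/e, U/E/Mid/e, U/E/Hi/e} → row (6,4) (5,5) (3,4) (5,3) (5,3) (5,3)
{U/E/Lo/b, U/E/Mid/b, U/E/Hi/b} → row (6,4) (5,5) (3,4) (1,2) (1,2) (1,2)
{U/B/Lo/e, U/B/Lo/b, U/B/Mid/e, U/B/Mid/b, U/B/Hi/e, U/B/Hi/b} → row (6,4) (5,5) (3,4) (6,1) (6,1) (6,1)
That's 12 distinct rows out of 24 strategies.

12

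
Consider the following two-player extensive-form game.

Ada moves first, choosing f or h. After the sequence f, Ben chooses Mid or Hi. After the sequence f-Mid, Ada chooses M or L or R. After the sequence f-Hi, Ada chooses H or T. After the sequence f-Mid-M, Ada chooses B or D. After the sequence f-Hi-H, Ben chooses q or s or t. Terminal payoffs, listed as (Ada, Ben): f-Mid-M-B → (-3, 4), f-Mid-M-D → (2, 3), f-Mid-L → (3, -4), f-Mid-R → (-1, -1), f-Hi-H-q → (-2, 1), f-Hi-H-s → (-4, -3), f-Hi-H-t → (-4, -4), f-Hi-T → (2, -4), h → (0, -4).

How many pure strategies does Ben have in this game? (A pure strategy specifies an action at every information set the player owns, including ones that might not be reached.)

Ben owns the node after f with actions {Mid, Hi} — two choices.
Ben owns the node after f-Hi-H with actions {q, s, t} — three choices.
A pure strategy fixes one action at each information set independently, so the count is the product 2 × 3 = 6.

6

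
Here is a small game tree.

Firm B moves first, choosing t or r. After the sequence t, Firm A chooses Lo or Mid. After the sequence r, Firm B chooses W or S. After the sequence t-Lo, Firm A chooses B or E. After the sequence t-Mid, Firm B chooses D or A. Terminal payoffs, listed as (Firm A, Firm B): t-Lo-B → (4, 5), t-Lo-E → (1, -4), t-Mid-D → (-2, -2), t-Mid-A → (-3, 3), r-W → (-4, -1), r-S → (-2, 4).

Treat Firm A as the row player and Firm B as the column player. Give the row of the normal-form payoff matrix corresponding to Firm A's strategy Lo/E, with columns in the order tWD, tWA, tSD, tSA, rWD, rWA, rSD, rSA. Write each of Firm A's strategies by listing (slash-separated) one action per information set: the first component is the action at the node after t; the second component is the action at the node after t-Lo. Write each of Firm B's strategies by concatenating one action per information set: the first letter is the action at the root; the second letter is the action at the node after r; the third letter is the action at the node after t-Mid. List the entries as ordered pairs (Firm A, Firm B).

vs tWD: Firm B plays t → Firm A plays Lo at [t] → Firm A plays E at [t-Lo] → (1, -4)
vs tWA: Firm B plays t → Firm A plays Lo at [t] → Firm A plays E at [t-Lo] → (1, -4)
vs tSD: Firm B plays t → Firm A plays Lo at [t] → Firm A plays E at [t-Lo] → (1, -4)
vs tSA: Firm B plays t → Firm A plays Lo at [t] → Firm A plays E at [t-Lo] → (1, -4)
vs rWD: Firm B plays r → Firm B plays W at [r] → (-4, -1)
vs rWA: Firm B plays r → Firm B plays W at [r] → (-4, -1)
vs rSD: Firm B plays r → Firm B plays S at [r] → (-2, 4)
vs rSA: Firm B plays r → Firm B plays S at [r] → (-2, 4)

(1,-4) (1,-4) (1,-4) (1,-4) (-4,-1) (-4,-1) (-2,4) (-2,4)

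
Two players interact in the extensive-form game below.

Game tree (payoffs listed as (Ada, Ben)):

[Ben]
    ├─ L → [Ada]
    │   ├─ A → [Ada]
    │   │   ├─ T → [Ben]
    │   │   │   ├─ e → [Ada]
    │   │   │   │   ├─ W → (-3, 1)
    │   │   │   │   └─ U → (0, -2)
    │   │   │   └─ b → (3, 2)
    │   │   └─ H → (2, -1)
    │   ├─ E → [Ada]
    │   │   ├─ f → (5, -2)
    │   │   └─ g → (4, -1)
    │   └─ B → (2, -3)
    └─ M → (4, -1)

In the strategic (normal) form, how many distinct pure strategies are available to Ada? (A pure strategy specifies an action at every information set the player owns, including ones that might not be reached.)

Ada owns the node after L with actions {A, E, B} — three choices.
Ada owns the node after L-A with actions {T, H} — two choices.
Ada owns the node after L-E with actions {f, g} — two choices.
Ada owns the node after L-A-T-e with actions {W, U} — two choices.
A pure strategy fixes one action at each information set independently, so the count is the product 3 × 2 × 2 × 2 = 24.
(For reference, Ben has 4 pure strategies, giving a 24×4 normal-form matrix.)

24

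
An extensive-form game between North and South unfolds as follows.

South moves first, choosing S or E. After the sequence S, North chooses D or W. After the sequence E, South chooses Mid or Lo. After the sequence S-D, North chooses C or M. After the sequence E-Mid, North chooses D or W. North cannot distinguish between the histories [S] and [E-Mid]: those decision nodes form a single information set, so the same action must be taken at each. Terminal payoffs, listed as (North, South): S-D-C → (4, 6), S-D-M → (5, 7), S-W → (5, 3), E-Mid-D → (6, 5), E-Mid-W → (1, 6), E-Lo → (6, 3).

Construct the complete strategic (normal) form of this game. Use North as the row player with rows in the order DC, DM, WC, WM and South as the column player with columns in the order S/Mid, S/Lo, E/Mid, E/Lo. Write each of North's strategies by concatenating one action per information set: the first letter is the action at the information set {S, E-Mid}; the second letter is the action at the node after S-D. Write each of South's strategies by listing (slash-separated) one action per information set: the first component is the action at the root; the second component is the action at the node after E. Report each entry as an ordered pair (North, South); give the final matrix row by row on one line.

Row DC: S/Mid→(4,6), S/Lo→(4,6), E/Mid→(6,5), E/Lo→(6,3)
Row DM: S/Mid→(5,7), S/Lo→(5,7), E/Mid→(6,5), E/Lo→(6,3)
Row WC: S/Mid→(5,3), S/Lo→(5,3), E/Mid→(1,6), E/Lo→(6,3)
Row WM: S/Mid→(5,3), S/Lo→(5,3), E/Mid→(1,6), E/Lo→(6,3)

DC: (4,6) (4,6) (6,5) (6,3) | DM: (5,7) (5,7) (6,5) (6,3) | WC: (5,3) (5,3) (1,6) (6,3) | WM: (5,3) (5,3) (1,6) (6,3)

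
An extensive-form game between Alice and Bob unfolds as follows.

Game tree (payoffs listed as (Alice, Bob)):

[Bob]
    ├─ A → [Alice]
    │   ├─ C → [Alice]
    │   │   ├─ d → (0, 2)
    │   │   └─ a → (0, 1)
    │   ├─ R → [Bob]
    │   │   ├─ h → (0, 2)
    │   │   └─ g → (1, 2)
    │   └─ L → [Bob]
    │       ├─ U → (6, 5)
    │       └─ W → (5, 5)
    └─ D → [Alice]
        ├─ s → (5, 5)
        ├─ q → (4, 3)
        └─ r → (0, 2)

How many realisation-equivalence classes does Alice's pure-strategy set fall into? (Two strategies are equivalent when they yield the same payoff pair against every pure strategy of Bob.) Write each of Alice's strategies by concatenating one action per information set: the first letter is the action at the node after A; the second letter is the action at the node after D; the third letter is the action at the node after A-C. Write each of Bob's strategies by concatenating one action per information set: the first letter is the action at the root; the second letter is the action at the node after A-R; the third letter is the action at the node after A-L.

12

Alice has 18 pure strategies: Csd, Csa, Cqd, Cqa, Crd, Cra, Rsd, Rsa, Rqd, Rqa, Rrd, Rra, Lsd, Lsa, Lqd, Lqa, Lrd, Lra. Columns: AhU, AhW, AgU, AgW, DhU, DhW, DgU, DgW.
{Csd} → row (0,2) (0,2) (0,2) (0,2) (5,5) (5,5) (5,5) (5,5)
{Csa} → row (0,1) (0,1) (0,1) (0,1) (5,5) (5,5) (5,5) (5,5)
{Cqd} → row (0,2) (0,2) (0,2) (0,2) (4,3) (4,3) (4,3) (4,3)
{Cqa} → row (0,1) (0,1) (0,1) (0,1) (4,3) (4,3) (4,3) (4,3)
{Crd} → row (0,2) (0,2) (0,2) (0,2) (0,2) (0,2) (0,2) (0,2)
{Cra} → row (0,1) (0,1) (0,1) (0,1) (0,2) (0,2) (0,2) (0,2)
{Rsd, Rsa} → row (0,2) (0,2) (1,2) (1,2) (5,5) (5,5) (5,5) (5,5)
{Rqd, Rqa} → row (0,2) (0,2) (1,2) (1,2) (4,3) (4,3) (4,3) (4,3)
{Rrd, Rra} → row (0,2) (0,2) (1,2) (1,2) (0,2) (0,2) (0,2) (0,2)
{Lsd, Lsa} → row (6,5) (5,5) (6,5) (5,5) (5,5) (5,5) (5,5) (5,5)
{Lqd, Lqa} → row (6,5) (5,5) (6,5) (5,5) (4,3) (4,3) (4,3) (4,3)
{Lrd, Lra} → row (6,5) (5,5) (6,5) (5,5) (0,2) (0,2) (0,2) (0,2)
That's 12 distinct rows out of 18 strategies.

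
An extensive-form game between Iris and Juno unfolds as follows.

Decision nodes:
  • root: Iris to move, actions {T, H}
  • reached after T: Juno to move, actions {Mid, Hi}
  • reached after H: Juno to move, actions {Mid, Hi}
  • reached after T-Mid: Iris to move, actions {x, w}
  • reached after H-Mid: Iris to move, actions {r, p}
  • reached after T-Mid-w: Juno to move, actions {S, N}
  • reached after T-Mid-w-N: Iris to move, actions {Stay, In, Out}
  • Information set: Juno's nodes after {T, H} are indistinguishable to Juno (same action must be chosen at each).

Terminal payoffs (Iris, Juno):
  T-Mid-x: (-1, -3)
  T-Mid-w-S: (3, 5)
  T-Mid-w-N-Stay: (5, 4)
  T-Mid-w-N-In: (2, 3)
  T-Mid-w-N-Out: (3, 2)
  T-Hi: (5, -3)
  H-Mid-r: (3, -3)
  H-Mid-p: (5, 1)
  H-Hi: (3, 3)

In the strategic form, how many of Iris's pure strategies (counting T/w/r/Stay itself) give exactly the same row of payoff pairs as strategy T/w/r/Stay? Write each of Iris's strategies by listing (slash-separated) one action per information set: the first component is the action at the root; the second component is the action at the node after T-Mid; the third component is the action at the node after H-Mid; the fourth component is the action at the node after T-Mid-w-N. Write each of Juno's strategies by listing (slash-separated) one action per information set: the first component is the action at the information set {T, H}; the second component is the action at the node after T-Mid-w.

Row for T/w/r/Stay (columns Mid/S, Mid/N, Hi/S, Hi/N): (3,5) (5,4) (5,-3) (5,-3).
Under T/w/r/Stay, Iris's choice at the node after H-Mid can never be reached regardless of what Juno does, so varying those choices leaves every outcome unchanged.
Holding the reachable choices fixed and varying the unreachable one freely already gives 2 equivalent strategies.
No other strategy reproduces this row, so those 2 are the full class: T/w/r/Stay, T/w/p/Stay.

2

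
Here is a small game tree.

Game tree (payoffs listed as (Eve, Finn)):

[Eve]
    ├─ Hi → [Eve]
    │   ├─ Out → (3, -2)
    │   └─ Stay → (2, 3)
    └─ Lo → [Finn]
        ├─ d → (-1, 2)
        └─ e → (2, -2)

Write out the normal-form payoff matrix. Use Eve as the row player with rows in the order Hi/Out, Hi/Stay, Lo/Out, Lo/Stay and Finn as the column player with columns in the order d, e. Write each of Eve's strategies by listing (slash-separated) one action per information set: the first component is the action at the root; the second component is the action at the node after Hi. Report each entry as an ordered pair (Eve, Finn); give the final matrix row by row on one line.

Hi/Out: (3,-2) (3,-2) | Hi/Stay: (2,3) (2,3) | Lo/Out: (-1,2) (2,-2) | Lo/Stay: (-1,2) (2,-2)

Row Hi/Out: d→(3,-2), e→(3,-2)
Row Hi/Stay: d→(2,3), e→(2,3)
Row Lo/Out: d→(-1,2), e→(2,-2)
Row Lo/Stay: d→(-1,2), e→(2,-2)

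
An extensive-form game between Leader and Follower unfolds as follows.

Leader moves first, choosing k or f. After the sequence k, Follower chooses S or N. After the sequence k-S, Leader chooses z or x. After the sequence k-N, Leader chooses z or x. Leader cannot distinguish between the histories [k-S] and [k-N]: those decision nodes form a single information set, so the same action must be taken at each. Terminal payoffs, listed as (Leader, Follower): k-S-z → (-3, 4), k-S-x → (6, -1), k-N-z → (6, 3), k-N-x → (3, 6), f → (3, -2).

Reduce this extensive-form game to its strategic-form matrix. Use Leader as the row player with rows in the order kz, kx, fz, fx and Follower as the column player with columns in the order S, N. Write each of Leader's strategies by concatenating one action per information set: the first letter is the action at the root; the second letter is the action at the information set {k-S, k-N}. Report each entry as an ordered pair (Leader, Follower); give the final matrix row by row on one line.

kz: (-3,4) (6,3) | kx: (6,-1) (3,6) | fz: (3,-2) (3,-2) | fx: (3,-2) (3,-2)

Row kz: S→(-3,4), N→(6,3)
Row kx: S→(6,-1), N→(3,6)
Row fz: S→(3,-2), N→(3,-2)
Row fx: S→(3,-2), N→(3,-2)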